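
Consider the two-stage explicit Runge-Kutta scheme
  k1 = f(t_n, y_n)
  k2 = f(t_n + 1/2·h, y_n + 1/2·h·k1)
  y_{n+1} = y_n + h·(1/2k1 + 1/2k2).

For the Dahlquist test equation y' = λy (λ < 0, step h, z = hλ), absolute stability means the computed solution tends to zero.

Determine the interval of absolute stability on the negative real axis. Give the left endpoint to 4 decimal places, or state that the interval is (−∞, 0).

Test eqn y'=λy, z=hλ:
  k1=λy_n ⇒ h·k1=z·y_n;  k2=λ(1+1/2z)y_n ⇒ h·k2=z(1+1/2z)y_n
  y_{n+1}/y_n = 1 + 1/2z + 1/2z(1+1/2z) = 1 + z + 1/4z²
  Hence R(z) = 1 + z + 1/4z².

Find x<0 with |R(x)|<1.
x=-1.41: |R|=0.0870
R=1: x+1/4x²=0 ⇒ x=−4=-4.0000; min R=1−1/(4·1/4)=0.0000>−1
Confirm numerically:
  x=-2.966: |R|=0.23329 <1
  x=-2.327: |R|=0.02673 <1
  x=-1.940: |R|=0.00090 <1
  x=-1.779: |R|=0.01221 <1
  x=-4.291: |R|=1.31217 >1
  x=-4.289: |R|=1.30988 >1
  x=-4.027: |R|=1.02718 >1
Interval (-4.0000, 0).

z∈(-4.0000,0).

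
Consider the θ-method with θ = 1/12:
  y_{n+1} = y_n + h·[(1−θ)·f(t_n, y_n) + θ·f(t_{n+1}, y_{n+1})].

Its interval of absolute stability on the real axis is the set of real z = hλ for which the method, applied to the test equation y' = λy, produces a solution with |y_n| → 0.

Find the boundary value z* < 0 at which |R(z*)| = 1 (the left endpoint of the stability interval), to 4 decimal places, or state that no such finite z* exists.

left endpoint -2.4000.

On y'=λy, z=hλ:
  y_{n+1} = y_n + z·[11/12·y_n + 1/12·y_{n+1}] ⇒ (1 − 1/12z)y_{n+1} = (1 + 11/12z)y_n
  ⇒ R(z) = (1 + 11/12z)/(1 − 1/12z).

Need |R(x)|<1, x<0.
x=-0.54: |R|=0.4833
R=−1: 1+11/12x = −1+1/12x ⇒ -5/6x=2 ⇒ x=2/(-5/6)=-2.4000
Confirm numerically:
  x=-2.190: |R|=0.85201 <1
  x=-1.444: |R|=0.28890 <1
  x=-1.214: |R|=0.10247 <1
  x=-2.977: |R|=1.38526 >1
  x=-2.478: |R|=1.05387 >1
Interval (-2.4000, 0).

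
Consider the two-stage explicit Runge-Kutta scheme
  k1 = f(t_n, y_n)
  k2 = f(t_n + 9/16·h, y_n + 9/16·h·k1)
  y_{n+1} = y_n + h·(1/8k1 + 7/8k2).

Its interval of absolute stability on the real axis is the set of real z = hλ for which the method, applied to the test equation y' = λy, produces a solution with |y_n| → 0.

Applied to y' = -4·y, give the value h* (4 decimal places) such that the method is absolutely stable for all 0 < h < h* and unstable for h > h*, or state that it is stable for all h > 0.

(-2.0317,0); λ=-4 ⇒ h* = (128/63)/4 = 0.5079.

On y'=λy, z=hλ:
  k1=λy_n ⇒ h·k1=z·y_n;  k2=λ(1+9/16z)y_n ⇒ h·k2=z(1+9/16z)y_n
  y_{n+1}/y_n = 1 + 1/8z + 7/8z(1+9/16z) = 1 + z + 63/128z²
  ⇒ R(z) = 1 + z + 63/128z².

Need |R(x)|<1, x<0.
x=-1: |R|=0.4922
R=1: x+63/128x²=0 ⇒ x=−128/63=-2.0317; min R=1−1/(4·63/128)=0.4921>−1
Confirm numerically:
  x=-1.781: |R|=0.78020 <1
  x=-1.692: |R|=0.71707 <1
  x=-1.278: |R|=0.52588 <1
  x=-0.848: |R|=0.50593 <1
  x=-2.247: |R|=1.23806 >1
  x=-2.243: |R|=1.23322 >1
So |R|<1 on (-2.0317, 0).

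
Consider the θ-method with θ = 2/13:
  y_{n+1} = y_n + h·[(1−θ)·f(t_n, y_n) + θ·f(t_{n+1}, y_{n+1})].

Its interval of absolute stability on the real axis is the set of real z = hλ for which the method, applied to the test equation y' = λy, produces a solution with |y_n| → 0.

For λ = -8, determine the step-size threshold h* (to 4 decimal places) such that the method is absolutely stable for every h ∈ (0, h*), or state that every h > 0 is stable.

With y'=λy (z=hλ):
  y_{n+1} = y_n + z·[11/13·y_n + 2/13·y_{n+1}] ⇒ (1 − 2/13z)y_{n+1} = (1 + 11/13z)y_n
  so R(z) = (1 + 11/13z)/(1 − 2/13z).

Boundary: |R(x)|=1, x<0.
x=-1.56: |R|=0.2581
R=−1: 1+11/13x = −1+2/13x ⇒ -9/13x=2 ⇒ x=2/(-9/13)=-2.8889
Confirm numerically:
  x=-2.474: |R|=0.79195 <1
  x=-2.185: |R|=0.63529 <1
  x=-1.169: |R|=0.00919 <1
  x=-3.312: |R|=1.19405 >1
  x=-3.225: |R|=1.15553 >1
  x=-3.059: |R|=1.08008 >1
So |R|<1 on (-2.8889, 0).

(-2.8889,0); λ=-8 ⇒ h* = (26/9)/8 = 0.3611.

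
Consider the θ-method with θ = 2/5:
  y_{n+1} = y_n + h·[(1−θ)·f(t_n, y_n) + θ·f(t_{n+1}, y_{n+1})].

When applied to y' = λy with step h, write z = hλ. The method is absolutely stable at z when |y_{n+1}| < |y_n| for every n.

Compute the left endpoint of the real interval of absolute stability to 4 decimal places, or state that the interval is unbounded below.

left endpoint -10.0000.

On y'=λy, z=hλ:
  y_{n+1} = y_n + z·[3/5·y_n + 2/5·y_{n+1}] ⇒ (1 − 2/5z)y_{n+1} = (1 + 3/5z)y_n
  so R(z) = (1 + 3/5z)/(1 − 2/5z).

Solve |R(x)|<1 on ℝ⁻.
x=-0.42: |R|=0.6404
R=−1: 1+3/5x = −1+2/5x ⇒ -1/5x=2 ⇒ x=2/(-1/5)=-10.0000
Confirm numerically:
  x=-7.612: |R|=0.88192 <1
  x=-7.425: |R|=0.87028 <1
  x=-4.097: |R|=0.55260 <1
  x=-10.420: |R|=1.01625 >1
  x=-10.316: |R|=1.01233 >1
Stable set (-10.0000, 0).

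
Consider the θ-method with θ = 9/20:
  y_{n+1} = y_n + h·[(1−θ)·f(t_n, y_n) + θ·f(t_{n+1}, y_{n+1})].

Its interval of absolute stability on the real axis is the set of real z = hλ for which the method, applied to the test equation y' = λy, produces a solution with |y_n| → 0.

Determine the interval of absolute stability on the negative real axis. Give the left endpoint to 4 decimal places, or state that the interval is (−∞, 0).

Test eqn y'=λy, z=hλ:
  y_{n+1} = y_n + z·[11/20·y_n + 9/20·y_{n+1}] ⇒ (1 − 9/20z)y_{n+1} = (1 + 11/20z)y_n
  Hence R(z) = (1 + 11/20z)/(1 − 9/20z).

Need |R(x)|<1, x<0.
x=-0.81: |R|=0.4064
R=−1: 1+11/20x = −1+9/20x ⇒ -1/10x=2 ⇒ x=2/(-1/10)=-20.0000
Confirm numerically:
  x=-16.776: |R|=0.96229 <1
  x=-15.643: |R|=0.94580 <1
  x=-14.248: |R|=0.92239 <1
  x=-20.574: |R|=1.00560 >1
  x=-20.456: |R|=1.00447 >1
  x=-20.176: |R|=1.00175 >1
So |R|<1 on (-20.0000, 0).

(-20.0000, 0).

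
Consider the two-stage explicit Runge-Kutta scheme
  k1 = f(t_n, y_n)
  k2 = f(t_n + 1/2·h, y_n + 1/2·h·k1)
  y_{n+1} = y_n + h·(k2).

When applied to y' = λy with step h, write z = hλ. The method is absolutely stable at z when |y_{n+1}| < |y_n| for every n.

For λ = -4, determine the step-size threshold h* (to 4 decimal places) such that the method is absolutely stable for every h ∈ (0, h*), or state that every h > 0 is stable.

(-2.0000,0); λ=-4 ⇒ h* = (2)/4 = 0.5000.

With y'=λy (z=hλ):
  k1=λy_n ⇒ h·k1=z·y_n;  k2=λ(1+1/2z)y_n ⇒ h·k2=z(1+1/2z)y_n
  y_{n+1}/y_n = 1 + z(1+1/2z) = 1 + z + 1/2z²
  ⇒ R(z) = 1 + z + 1/2z².

Solve |R(x)|<1 on ℝ⁻.
x=-1.58: |R|=0.6682
R=1: x+1/2x²=0 ⇒ x=−2=-2.0000; min R=1−1/(4·1/2)=0.5000>−1
Confirm numerically:
  x=-1.927: |R|=0.92966 <1
  x=-1.538: |R|=0.64472 <1
  x=-1.421: |R|=0.58862 <1
  x=-2.386: |R|=1.46050 >1
  x=-2.173: |R|=1.18796 >1
Stable set (-2.0000, 0).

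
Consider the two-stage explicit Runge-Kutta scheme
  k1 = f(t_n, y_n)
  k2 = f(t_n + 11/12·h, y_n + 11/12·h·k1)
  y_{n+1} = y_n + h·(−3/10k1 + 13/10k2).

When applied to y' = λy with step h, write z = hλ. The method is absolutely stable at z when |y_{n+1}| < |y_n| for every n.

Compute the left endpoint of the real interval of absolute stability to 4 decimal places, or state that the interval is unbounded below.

With y'=λy (z=hλ):
  k1=λy_n ⇒ h·k1=z·y_n;  k2=λ(1+11/12z)y_n ⇒ h·k2=z(1+11/12z)y_n
  y_{n+1}/y_n = 1 − 3/10z + 13/10z(1+11/12z) = 1 + z + 143/120z²
  ⇒ R(z) = 1 + z + 143/120z².

Boundary: |R(x)|=1, x<0.
x=-1.23: |R|=1.5729
R=1: x+143/120x²=0 ⇒ x=−120/143=-0.8392; min R=1−1/(4·143/120)=0.7902>−1
Confirm numerically:
  x=-0.789: |R|=0.95284 <1
  x=-0.607: |R|=0.83207 <1
  x=-0.410: |R|=0.79032 <1
  x=-0.366: |R|=0.79363 <1
  x=-1.326: |R|=1.76928 >1
  x=-1.312: |R|=1.73927 >1
  x=-1.224: |R|=1.56133 >1
Interval (-0.8392, 0).

left endpoint -0.8392.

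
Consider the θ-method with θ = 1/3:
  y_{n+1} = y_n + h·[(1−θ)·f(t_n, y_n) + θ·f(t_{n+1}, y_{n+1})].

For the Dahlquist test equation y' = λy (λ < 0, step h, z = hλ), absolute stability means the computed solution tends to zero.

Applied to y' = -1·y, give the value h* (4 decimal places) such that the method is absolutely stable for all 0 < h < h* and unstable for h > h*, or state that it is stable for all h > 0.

(-6.0000,0); λ=-1 ⇒ h* = (6)/1 = 6.0000.

With y'=λy (z=hλ):
  y_{n+1} = y_n + z·[2/3·y_n + 1/3·y_{n+1}] ⇒ (1 − 1/3z)y_{n+1} = (1 + 2/3z)y_n
  R(z) = (1 + 2/3z)/(1 − 1/3z).

Find x<0 with |R(x)|<1.
x=-1.21: |R|=0.1378
R=−1: 1+2/3x = −1+1/3x ⇒ -1/3x=2 ⇒ x=2/(-1/3)=-6.0000
Confirm numerically:
  x=-5.272: |R|=0.91199 <1
  x=-5.268: |R|=0.91147 <1
  x=-3.092: |R|=0.52265 <1
  x=-6.422: |R|=1.04479 >1
  x=-6.401: |R|=1.04266 >1
Interval (-6.0000, 0).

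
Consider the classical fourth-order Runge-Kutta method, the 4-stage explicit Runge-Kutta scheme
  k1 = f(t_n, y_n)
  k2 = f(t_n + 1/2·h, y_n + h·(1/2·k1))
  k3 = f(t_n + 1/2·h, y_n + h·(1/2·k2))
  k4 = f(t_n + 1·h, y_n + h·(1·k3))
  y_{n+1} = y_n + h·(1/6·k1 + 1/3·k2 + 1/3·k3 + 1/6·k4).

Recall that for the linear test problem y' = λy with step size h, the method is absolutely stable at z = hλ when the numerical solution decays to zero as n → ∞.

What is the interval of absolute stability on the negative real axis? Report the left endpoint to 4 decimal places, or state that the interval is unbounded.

With y'=λy (z=hλ):
  order 4, 4-stage ⇒ R(z)=1+z+z^2/2+z^3/6+z^4/24
  (e.g. R(-0.87)=0.42257, |R|=0.42257)

Boundary: |R(x)|=1, x<0.
x=-0.87: |R|=0.4226
|R(-1.97)|=0.3238 |R(-0.84)|=0.4348 |R(-0.67)|=0.5127
Bisect:
  x_lo=-3.4121 |R|=2.4361  x_hi=-0.0540 |R|=0.9474
  mid=-1.73307 |R|=0.27702 →hi
  mid=-2.57260 |R|=0.72390 →hi
  mid=-2.99236 |R|=1.35979 →lo
  mid=-2.78248 |R|=0.99577 →hi
  mid=-2.88742 |R|=1.16521 →lo
  mid=-2.83495 |R|=1.07748 →lo
  mid=-2.80871 |R|=1.03589 →lo
  mid=-2.79560 |R|=1.01565 →lo
  ...
  [-2.78535,-2.78514] ⇒ x*=-2.7853
Stable set (-2.7853, 0).

(-2.7853, 0).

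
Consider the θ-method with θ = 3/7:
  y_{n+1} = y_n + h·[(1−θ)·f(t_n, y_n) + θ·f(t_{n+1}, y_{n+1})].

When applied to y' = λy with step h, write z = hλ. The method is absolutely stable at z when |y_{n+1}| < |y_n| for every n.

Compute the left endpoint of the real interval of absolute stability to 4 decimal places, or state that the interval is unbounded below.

With y'=λy (z=hλ):
  y_{n+1} = y_n + z·[4/7·y_n + 3/7·y_{n+1}] ⇒ (1 − 3/7z)y_{n+1} = (1 + 4/7z)y_n
  so R(z) = (1 + 4/7z)/(1 − 3/7z).

Solve |R(x)|<1 on ℝ⁻.
x=-0.83: |R|=0.3878
R=−1: 1+4/7x = −1+3/7x ⇒ -1/7x=2 ⇒ x=2/(-1/7)=-14.0000
Confirm numerically:
  x=-13.751: |R|=0.99484 <1
  x=-11.239: |R|=0.93219 <1
  x=-10.003: |R|=0.89200 <1
  x=-14.553: |R|=1.01092 >1
  x=-14.035: |R|=1.00071 >1
Interval (-14.0000, 0).

z* = -14.0000.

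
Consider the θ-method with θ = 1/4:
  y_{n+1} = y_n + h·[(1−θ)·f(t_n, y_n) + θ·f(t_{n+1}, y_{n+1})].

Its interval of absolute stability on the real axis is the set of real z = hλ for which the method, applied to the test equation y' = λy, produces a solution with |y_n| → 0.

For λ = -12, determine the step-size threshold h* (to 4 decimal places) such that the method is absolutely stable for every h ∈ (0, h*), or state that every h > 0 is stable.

Set f=λy, z=hλ:
  y_{n+1} = y_n + z·[3/4·y_n + 1/4·y_{n+1}] ⇒ (1 − 1/4z)y_{n+1} = (1 + 3/4z)y_n
  R(z) = (1 + 3/4z)/(1 − 1/4z).

Boundary: |R(x)|=1, x<0.
x=-1.57: |R|=0.1275
R=−1: 1+3/4x = −1+1/4x ⇒ -1/2x=2 ⇒ x=2/(-1/2)=-4.0000
Confirm numerically:
  x=-3.221: |R|=0.78424 <1
  x=-2.462: |R|=0.52399 <1
  x=-2.045: |R|=0.35318 <1
  x=-4.451: |R|=1.10673 >1
  x=-4.173: |R|=1.04233 >1
Stable set (-4.0000, 0).

(-4.0000,0); λ=-12 ⇒ h* = (4)/12 = 0.3333.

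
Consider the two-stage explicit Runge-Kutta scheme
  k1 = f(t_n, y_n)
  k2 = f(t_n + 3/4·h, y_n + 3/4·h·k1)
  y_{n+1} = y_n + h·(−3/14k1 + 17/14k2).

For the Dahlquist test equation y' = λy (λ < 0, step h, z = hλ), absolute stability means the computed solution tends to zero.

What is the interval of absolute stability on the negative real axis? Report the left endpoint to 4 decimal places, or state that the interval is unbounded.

With y'=λy (z=hλ):
  k1=λy_n ⇒ h·k1=z·y_n;  k2=λ(1+3/4z)y_n ⇒ h·k2=z(1+3/4z)y_n
  y_{n+1}/y_n = 1 − 3/14z + 17/14z(1+3/4z) = 1 + z + 51/56z²
  Hence R(z) = 1 + z + 51/56z².

Solve |R(x)|<1 on ℝ⁻.
x=-0.33: |R|=0.7692
R=1: x+51/56x²=0 ⇒ x=−56/51=-1.0980; min R=1−1/(4·51/56)=0.7255>−1
Confirm numerically:
  x=-1.075: |R|=0.97744 <1
  x=-0.726: |R|=0.75402 <1
  x=-0.630: |R|=0.73146 <1
  x=-1.567: |R|=1.66925 >1
  x=-1.426: |R|=1.42592 >1
  x=-1.400: |R|=1.38500 >1
Stable set (-1.0980, 0).

z∈(-1.0980,0).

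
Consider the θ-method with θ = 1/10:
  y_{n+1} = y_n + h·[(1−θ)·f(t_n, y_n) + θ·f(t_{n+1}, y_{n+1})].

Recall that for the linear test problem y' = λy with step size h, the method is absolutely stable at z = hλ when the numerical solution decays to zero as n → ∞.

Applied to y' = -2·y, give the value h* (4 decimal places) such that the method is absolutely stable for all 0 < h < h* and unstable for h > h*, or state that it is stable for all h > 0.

(-2.5000,0); λ=-2 ⇒ h* = (5/2)/2 = 1.2500.

Test eqn y'=λy, z=hλ:
  y_{n+1} = y_n + z·[9/10·y_n + 1/10·y_{n+1}] ⇒ (1 − 1/10z)y_{n+1} = (1 + 9/10z)y_n
  R(z) = (1 + 9/10z)/(1 − 1/10z).

Need |R(x)|<1, x<0.
x=-0.58: |R|=0.4518
R=−1: 1+9/10x = −1+1/10x ⇒ -4/5x=2 ⇒ x=2/(-4/5)=-2.5000
Confirm numerically:
  x=-2.456: |R|=0.97174 <1
  x=-2.393: |R|=0.93093 <1
  x=-1.990: |R|=0.65972 <1
  x=-1.686: |R|=0.44275 <1
  x=-3.081: |R|=1.35532 >1
  x=-2.555: |R|=1.03505 >1
So |R|<1 on (-2.5000, 0).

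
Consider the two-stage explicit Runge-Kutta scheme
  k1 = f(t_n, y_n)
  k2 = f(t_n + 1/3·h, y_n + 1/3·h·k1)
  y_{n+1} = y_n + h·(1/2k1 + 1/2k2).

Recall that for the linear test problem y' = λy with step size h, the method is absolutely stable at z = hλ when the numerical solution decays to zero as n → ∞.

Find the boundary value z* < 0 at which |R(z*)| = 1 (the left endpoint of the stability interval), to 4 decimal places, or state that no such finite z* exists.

Set f=λy, z=hλ:
  k1=λy_n ⇒ h·k1=z·y_n;  k2=λ(1+1/3z)y_n ⇒ h·k2=z(1+1/3z)y_n
  y_{n+1}/y_n = 1 + 1/2z + 1/2z(1+1/3z) = 1 + z + 1/6z²
  so R(z) = 1 + z + 1/6z².

Find x<0 with |R(x)|<1.
x=-1.19: |R|=0.0460
R=1: x+1/6x²=0 ⇒ x=−6=-6.0000; min R=1−1/(4·1/6)=-0.5000>−1
Confirm numerically:
  x=-5.810: |R|=0.81602 <1
  x=-5.235: |R|=0.33254 <1
  x=-5.154: |R|=0.27329 <1
  x=-6.217: |R|=1.22485 >1
  x=-6.056: |R|=1.05652 >1
So |R|<1 on (-6.0000, 0).

z* = -6.0000.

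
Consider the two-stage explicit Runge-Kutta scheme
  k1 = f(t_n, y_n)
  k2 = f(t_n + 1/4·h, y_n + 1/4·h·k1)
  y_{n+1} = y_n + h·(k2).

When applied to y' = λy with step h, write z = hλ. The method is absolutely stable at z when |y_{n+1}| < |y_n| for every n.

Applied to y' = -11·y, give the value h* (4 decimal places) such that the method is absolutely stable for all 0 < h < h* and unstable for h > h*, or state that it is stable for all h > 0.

With y'=λy (z=hλ):
  k1=λy_n ⇒ h·k1=z·y_n;  k2=λ(1+1/4z)y_n ⇒ h·k2=z(1+1/4z)y_n
  y_{n+1}/y_n = 1 + z(1+1/4z) = 1 + z + 1/4z²
  so R(z) = 1 + z + 1/4z².

Need |R(x)|<1, x<0.
x=-1.74: |R|=0.0169
R=1: x+1/4x²=0 ⇒ x=−4=-4.0000; min R=1−1/(4·1/4)=0.0000>−1
Confirm numerically:
  x=-2.281: |R|=0.01974 <1
  x=-2.066: |R|=0.00109 <1
  x=-2.054: |R|=0.00073 <1
  x=-4.582: |R|=1.66668 >1
  x=-4.321: |R|=1.34676 >1
  x=-4.207: |R|=1.21771 >1
So |R|<1 on (-4.0000, 0).

(-4.0000,0); λ=-11 ⇒ h* = (4)/11 = 0.3636.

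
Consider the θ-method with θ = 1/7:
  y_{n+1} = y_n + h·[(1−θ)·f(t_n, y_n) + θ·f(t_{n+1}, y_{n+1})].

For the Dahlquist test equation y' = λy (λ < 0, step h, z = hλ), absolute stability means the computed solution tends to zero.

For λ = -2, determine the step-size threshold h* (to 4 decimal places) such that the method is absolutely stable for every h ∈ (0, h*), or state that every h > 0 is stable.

Set f=λy, z=hλ:
  y_{n+1} = y_n + z·[6/7·y_n + 1/7·y_{n+1}] ⇒ (1 − 1/7z)y_{n+1} = (1 + 6/7z)y_n
  R(z) = (1 + 6/7z)/(1 − 1/7z).

Find x<0 with |R(x)|<1.
x=-1.38: |R|=0.1527
R=−1: 1+6/7x = −1+1/7x ⇒ -5/7x=2 ⇒ x=2/(-5/7)=-2.8000
Confirm numerically:
  x=-2.284: |R|=0.72210 <1
  x=-1.958: |R|=0.53003 <1
  x=-1.877: |R|=0.48012 <1
  x=-1.151: |R|=0.01153 <1
  x=-3.347: |R|=1.26433 >1
  x=-2.884: |R|=1.04249 >1
Stable set (-2.8000, 0).

(-2.8000,0); λ=-2 ⇒ h* = (14/5)/2 = 1.4000.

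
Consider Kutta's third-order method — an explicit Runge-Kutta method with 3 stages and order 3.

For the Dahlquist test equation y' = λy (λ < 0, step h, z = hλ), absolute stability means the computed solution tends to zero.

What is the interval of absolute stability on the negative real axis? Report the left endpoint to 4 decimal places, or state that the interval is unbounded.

Set f=λy, z=hλ:
  order 3, 3-stage ⇒ R(z)=1+z+z^2/2+z^3/6
  (e.g. R(-1.4)=0.12267, |R|=0.12267)

Need |R(x)|<1, x<0.
x=-1.4: |R|=0.1227
|R(-2.22)|=0.5793 |R(-2.18)|=0.5305 |R(-2.15)|=0.4951
Bisect:
  x_lo=-3.4117 |R|=3.2103  x_hi=-0.1428 |R|=0.8669
  mid=-1.77725 |R|=0.13355 →hi
  mid=-2.59446 |R|=1.13949 →lo
  mid=-2.18585 |R|=0.53753 →hi
  mid=-2.39016 |R|=0.80950 →hi
  mid=-2.49231 |R|=0.96671 →hi
  mid=-2.54338 |R|=1.05109 →lo
  mid=-2.51784 |R|=1.00840 →lo
  ...
  [-2.51286,-2.51266] ⇒ x*=-2.5127
Interval (-2.5127, 0).

(-2.5127, 0).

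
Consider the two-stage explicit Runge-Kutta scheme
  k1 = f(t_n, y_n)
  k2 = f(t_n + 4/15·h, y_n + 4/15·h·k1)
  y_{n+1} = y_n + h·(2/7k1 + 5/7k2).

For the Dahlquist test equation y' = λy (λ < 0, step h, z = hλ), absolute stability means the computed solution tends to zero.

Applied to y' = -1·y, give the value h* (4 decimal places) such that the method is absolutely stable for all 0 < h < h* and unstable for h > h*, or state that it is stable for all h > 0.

(-5.2500,0); λ=-1 ⇒ h* = (21/4)/1 = 5.2500.

On y'=λy, z=hλ:
  k1=λy_n ⇒ h·k1=z·y_n;  k2=λ(1+4/15z)y_n ⇒ h·k2=z(1+4/15z)y_n
  y_{n+1}/y_n = 1 + 2/7z + 5/7z(1+4/15z) = 1 + z + 4/21z²
  R(z) = 1 + z + 4/21z².

Solve |R(x)|<1 on ℝ⁻.
x=-0.82: |R|=0.3081
R=1: x+4/21x²=0 ⇒ x=−21/4=-5.2500; min R=1−1/(4·4/21)=-0.3125>−1
Confirm numerically:
  x=-4.592: |R|=0.42447 <1
  x=-2.616: |R|=0.31248 <1
  x=-2.391: |R|=0.30207 <1
  x=-5.831: |R|=1.64530 >1
  x=-5.317: |R|=1.06786 >1
  x=-5.315: |R|=1.06580 >1
So |R|<1 on (-5.2500, 0).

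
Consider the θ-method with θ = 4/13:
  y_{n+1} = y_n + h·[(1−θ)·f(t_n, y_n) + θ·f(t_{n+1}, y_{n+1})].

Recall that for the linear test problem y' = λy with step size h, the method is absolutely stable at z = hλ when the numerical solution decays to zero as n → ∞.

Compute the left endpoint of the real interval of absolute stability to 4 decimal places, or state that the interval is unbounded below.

z* = -5.2000.

With y'=λy (z=hλ):
  y_{n+1} = y_n + z·[9/13·y_n + 4/13·y_{n+1}] ⇒ (1 − 4/13z)y_{n+1} = (1 + 9/13z)y_n
  so R(z) = (1 + 9/13z)/(1 − 4/13z).

Need |R(x)|<1, x<0.
x=-0.33: |R|=0.7004
R=−1: 1+9/13x = −1+4/13x ⇒ -5/13x=2 ⇒ x=2/(-5/13)=-5.2000
Confirm numerically:
  x=-4.798: |R|=0.93756 <1
  x=-4.560: |R|=0.89757 <1
  x=-3.335: |R|=0.64598 <1
  x=-2.696: |R|=0.47360 <1
  x=-5.793: |R|=1.08197 >1
  x=-5.667: |R|=1.06546 >1
  x=-5.381: |R|=1.02621 >1
Interval (-5.2000, 0).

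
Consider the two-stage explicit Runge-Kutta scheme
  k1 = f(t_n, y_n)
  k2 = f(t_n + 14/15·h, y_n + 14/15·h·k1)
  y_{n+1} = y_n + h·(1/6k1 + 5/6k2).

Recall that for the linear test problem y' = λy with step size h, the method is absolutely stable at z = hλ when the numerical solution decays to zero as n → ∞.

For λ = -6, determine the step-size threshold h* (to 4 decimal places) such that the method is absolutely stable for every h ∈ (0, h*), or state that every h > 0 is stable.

Set f=λy, z=hλ:
  k1=λy_n ⇒ h·k1=z·y_n;  k2=λ(1+14/15z)y_n ⇒ h·k2=z(1+14/15z)y_n
  y_{n+1}/y_n = 1 + 1/6z + 5/6z(1+14/15z) = 1 + z + 7/9z²
  so R(z) = 1 + z + 7/9z².

Solve |R(x)|<1 on ℝ⁻.
x=-0.65: |R|=0.6786
R=1: x+7/9x²=0 ⇒ x=−9/7=-1.2857; min R=1−1/(4·7/9)=0.6786>−1
Confirm numerically:
  x=-1.087: |R|=0.83200 <1
  x=-1.054: |R|=0.81005 <1
  x=-0.579: |R|=0.68174 <1
  x=-1.817: |R|=1.75082 >1
  x=-1.396: |R|=1.11975 >1
  x=-1.372: |R|=1.09208 >1
Interval (-1.2857, 0).

(-1.2857,0); λ=-6 ⇒ h* = (9/7)/6 = 0.2143.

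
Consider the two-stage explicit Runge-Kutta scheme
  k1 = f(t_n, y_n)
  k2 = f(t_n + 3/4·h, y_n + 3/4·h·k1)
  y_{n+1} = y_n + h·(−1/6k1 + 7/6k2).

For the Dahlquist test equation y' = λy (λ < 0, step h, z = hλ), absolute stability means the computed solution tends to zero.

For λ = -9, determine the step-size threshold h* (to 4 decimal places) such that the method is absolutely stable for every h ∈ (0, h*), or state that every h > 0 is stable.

On y'=λy, z=hλ:
  k1=λy_n ⇒ h·k1=z·y_n;  k2=λ(1+3/4z)y_n ⇒ h·k2=z(1+3/4z)y_n
  y_{n+1}/y_n = 1 − 1/6z + 7/6z(1+3/4z) = 1 + z + 7/8z²
  so R(z) = 1 + z + 7/8z².

Boundary: |R(x)|=1, x<0.
x=-0.71: |R|=0.7311
R=1: x+7/8x²=0 ⇒ x=−8/7=-1.1429; min R=1−1/(4·7/8)=0.7143>−1
Confirm numerically:
  x=-1.040: |R|=0.90640 <1
  x=-0.804: |R|=0.76161 <1
  x=-0.484: |R|=0.72097 <1
  x=-1.650: |R|=1.73219 >1
  x=-1.336: |R|=1.22578 >1
  x=-1.286: |R|=1.16107 >1
Interval (-1.1429, 0).

(-1.1429,0); λ=-9 ⇒ h* = (8/7)/9 = 0.1270.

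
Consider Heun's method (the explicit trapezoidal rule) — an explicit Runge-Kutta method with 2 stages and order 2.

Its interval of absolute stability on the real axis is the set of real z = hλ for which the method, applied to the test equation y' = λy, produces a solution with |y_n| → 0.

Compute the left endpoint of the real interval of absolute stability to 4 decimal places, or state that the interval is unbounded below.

left endpoint -2.0000.

Set f=λy, z=hλ:
  order 2, 2-stage ⇒ R(z)=1+z+z^2/2
  (e.g. R(-0.39)=0.68605, |R|=0.68605)

Need |R(x)|<1, x<0.
x=-0.39: |R|=0.6861
|R(-2.09)|=1.0940 |R(-1.73)|=0.7664 |R(-0.57)|=0.5924
Bisect:
  x_lo=-2.3075 |R|=1.3548  x_hi=-0.3951 |R|=0.6830
  mid=-1.35130 |R|=0.56171 →hi
  mid=-1.82941 |R|=0.84396 →hi
  mid=-2.06847 |R|=1.07081 →lo
  mid=-1.94894 |R|=0.95025 →hi
  mid=-2.00871 |R|=1.00874 →lo
  mid=-1.97882 |R|=0.97905 →hi
  mid=-1.99377 |R|=0.99378 →hi
  mid=-2.00124 |R|=1.00124 →lo
  mid=-1.99750 |R|=0.99750 →hi
  mid=-1.99937 |R|=0.99937 →hi
  ...
  [-2.00007,-1.99995] ⇒ x*=-2.0000
Stable set (-2.0000, 0).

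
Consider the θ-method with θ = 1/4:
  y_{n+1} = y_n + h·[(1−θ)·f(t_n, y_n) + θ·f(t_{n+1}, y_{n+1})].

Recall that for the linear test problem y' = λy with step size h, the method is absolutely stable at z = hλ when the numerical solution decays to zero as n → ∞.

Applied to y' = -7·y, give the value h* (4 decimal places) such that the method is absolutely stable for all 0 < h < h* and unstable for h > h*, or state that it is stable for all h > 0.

Test eqn y'=λy, z=hλ:
  y_{n+1} = y_n + z·[3/4·y_n + 1/4·y_{n+1}] ⇒ (1 − 1/4z)y_{n+1} = (1 + 3/4z)y_n
  ⇒ R(z) = (1 + 3/4z)/(1 − 1/4z).

Boundary: |R(x)|=1, x<0.
x=-1.26: |R|=0.0418
R=−1: 1+3/4x = −1+1/4x ⇒ -1/2x=2 ⇒ x=2/(-1/2)=-4.0000
Confirm numerically:
  x=-3.886: |R|=0.97109 <1
  x=-3.470: |R|=0.85810 <1
  x=-2.294: |R|=0.45790 <1
  x=-4.151: |R|=1.03705 >1
  x=-4.149: |R|=1.03657 >1
Interval (-4.0000, 0).

(-4.0000,0); λ=-7 ⇒ h* = (4)/7 = 0.5714.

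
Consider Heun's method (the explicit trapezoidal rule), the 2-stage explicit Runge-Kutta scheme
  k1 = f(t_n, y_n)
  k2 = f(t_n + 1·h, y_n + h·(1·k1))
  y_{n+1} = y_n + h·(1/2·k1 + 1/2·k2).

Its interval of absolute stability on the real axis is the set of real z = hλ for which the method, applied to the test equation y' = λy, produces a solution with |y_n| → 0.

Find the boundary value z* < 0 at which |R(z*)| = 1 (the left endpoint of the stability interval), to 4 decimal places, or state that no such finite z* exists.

On y'=λy, z=hλ:
  order 2, 2-stage ⇒ R(z)=1+z+z^2/2
  (e.g. R(-1.61)=0.68605, |R|=0.68605)

Need |R(x)|<1, x<0.
x=-1.61: |R|=0.6861
|R(-2.22)|=1.2442 |R(-2.07)|=1.0724 |R(-1)|=0.5000
Bisect:
  x_lo=-2.6965 |R|=1.9390  x_hi=-0.0709 |R|=0.9316
  mid=-1.38369 |R|=0.57361 →hi
  mid=-2.04008 |R|=1.04089 →lo
  mid=-1.71189 |R|=0.75339 →hi
  mid=-1.87599 |R|=0.88368 →hi
  mid=-1.95803 |R|=0.95892 →hi
  mid=-1.99906 |R|=0.99906 →hi
  mid=-2.01957 |R|=1.01976 →lo
  mid=-2.00932 |R|=1.00936 →lo
  mid=-2.00419 |R|=1.00420 →lo
  mid=-2.00162 |R|=1.00162 →lo
  ...
  [-2.00002,-1.99986] ⇒ x*=-2.0000
Stable set (-2.0000, 0).

left endpoint -2.0000.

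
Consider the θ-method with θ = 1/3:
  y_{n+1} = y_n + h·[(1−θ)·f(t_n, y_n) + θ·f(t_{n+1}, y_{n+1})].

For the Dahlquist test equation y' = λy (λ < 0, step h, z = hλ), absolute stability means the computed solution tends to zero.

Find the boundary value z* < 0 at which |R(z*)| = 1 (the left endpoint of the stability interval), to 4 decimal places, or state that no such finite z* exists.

On y'=λy, z=hλ:
  y_{n+1} = y_n + z·[2/3·y_n + 1/3·y_{n+1}] ⇒ (1 − 1/3z)y_{n+1} = (1 + 2/3z)y_n
  Hence R(z) = (1 + 2/3z)/(1 − 1/3z).

Need |R(x)|<1, x<0.
x=-0.54: |R|=0.5424
R=−1: 1+2/3x = −1+1/3x ⇒ -1/3x=2 ⇒ x=2/(-1/3)=-6.0000
Confirm numerically:
  x=-5.633: |R|=0.95749 <1
  x=-3.886: |R|=0.69300 <1
  x=-2.452: |R|=0.34923 <1
  x=-6.595: |R|=1.06201 >1
  x=-6.237: |R|=1.02566 >1
  x=-6.087: |R|=1.00957 >1
So |R|<1 on (-6.0000, 0).

left endpoint -6.0000.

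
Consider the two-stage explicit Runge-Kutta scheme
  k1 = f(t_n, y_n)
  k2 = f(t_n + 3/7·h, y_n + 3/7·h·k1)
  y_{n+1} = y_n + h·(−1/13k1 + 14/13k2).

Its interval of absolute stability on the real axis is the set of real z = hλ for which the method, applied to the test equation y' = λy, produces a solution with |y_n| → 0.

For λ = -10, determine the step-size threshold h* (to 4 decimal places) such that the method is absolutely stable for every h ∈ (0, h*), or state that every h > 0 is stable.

Test eqn y'=λy, z=hλ:
  k1=λy_n ⇒ h·k1=z·y_n;  k2=λ(1+3/7z)y_n ⇒ h·k2=z(1+3/7z)y_n
  y_{n+1}/y_n = 1 − 1/13z + 14/13z(1+3/7z) = 1 + z + 6/13z²
  ⇒ R(z) = 1 + z + 6/13z².

Find x<0 with |R(x)|<1.
x=-1.2: |R|=0.4646
R=1: x+6/13x²=0 ⇒ x=−13/6=-2.1667; min R=1−1/(4·6/13)=0.4583>−1
Confirm numerically:
  x=-1.617: |R|=0.58978 <1
  x=-1.411: |R|=0.50789 <1
  x=-1.243: |R|=0.47010 <1
  x=-2.470: |R|=1.34580 >1
  x=-2.357: |R|=1.20705 >1
Stable set (-2.1667, 0).

(-2.1667,0); λ=-10 ⇒ h* = (13/6)/10 = 0.2167.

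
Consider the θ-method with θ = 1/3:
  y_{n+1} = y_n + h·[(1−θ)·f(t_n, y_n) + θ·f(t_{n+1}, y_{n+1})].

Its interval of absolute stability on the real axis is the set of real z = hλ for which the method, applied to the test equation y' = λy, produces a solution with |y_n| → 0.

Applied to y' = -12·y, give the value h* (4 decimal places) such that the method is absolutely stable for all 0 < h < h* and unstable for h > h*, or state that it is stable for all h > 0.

(-6.0000,0); λ=-12 ⇒ h* = (6)/12 = 0.5000.

With y'=λy (z=hλ):
  y_{n+1} = y_n + z·[2/3·y_n + 1/3·y_{n+1}] ⇒ (1 − 1/3z)y_{n+1} = (1 + 2/3z)y_n
  Hence R(z) = (1 + 2/3z)/(1 − 1/3z).

Need |R(x)|<1, x<0.
x=-1.58: |R|=0.0349
R=−1: 1+2/3x = −1+1/3x ⇒ -1/3x=2 ⇒ x=2/(-1/3)=-6.0000
Confirm numerically:
  x=-4.872: |R|=0.85671 <1
  x=-4.625: |R|=0.81967 <1
  x=-3.076: |R|=0.51876 <1
  x=-6.565: |R|=1.05907 >1
  x=-6.334: |R|=1.03578 >1
Interval (-6.0000, 0).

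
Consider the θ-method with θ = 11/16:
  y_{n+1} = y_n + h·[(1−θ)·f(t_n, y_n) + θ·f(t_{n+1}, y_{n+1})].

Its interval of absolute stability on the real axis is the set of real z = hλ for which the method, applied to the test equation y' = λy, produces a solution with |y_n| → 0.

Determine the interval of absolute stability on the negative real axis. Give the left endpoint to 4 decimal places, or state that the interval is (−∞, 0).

With y'=λy (z=hλ):
  y_{n+1} = y_n + z·[5/16·y_n + 11/16·y_{n+1}] ⇒ (1 − 11/16z)y_{n+1} = (1 + 5/16z)y_n
  R(z) = (1 + 5/16z)/(1 − 11/16z).

Solve |R(x)|<1 on ℝ⁻.
x=-1.14: |R|=0.3609
x=-2: |R|=0.1579
x=-10: |R|=0.2698
x=-100: |R|=0.4337
θ=11/16≥1/2 ⇒ |1+5/16x|<|1−11/16x| ∀x<0 ⇒ interval (−∞,0).

interval (−∞, 0).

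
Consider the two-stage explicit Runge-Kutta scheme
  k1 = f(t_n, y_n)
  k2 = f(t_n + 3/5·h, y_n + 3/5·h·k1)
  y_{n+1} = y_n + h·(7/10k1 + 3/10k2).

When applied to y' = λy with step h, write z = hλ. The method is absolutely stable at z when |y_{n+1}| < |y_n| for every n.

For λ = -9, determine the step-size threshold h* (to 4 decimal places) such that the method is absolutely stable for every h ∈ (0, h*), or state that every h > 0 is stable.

(-5.5556,0); λ=-9 ⇒ h* = (50/9)/9 = 0.6173.

With y'=λy (z=hλ):
  k1=λy_n ⇒ h·k1=z·y_n;  k2=λ(1+3/5z)y_n ⇒ h·k2=z(1+3/5z)y_n
  y_{n+1}/y_n = 1 + 7/10z + 3/10z(1+3/5z) = 1 + z + 9/50z²
  R(z) = 1 + z + 9/50z².

Solve |R(x)|<1 on ℝ⁻.
x=-1.76: |R|=0.2024
R=1: x+9/50x²=0 ⇒ x=−50/9=-5.5556; min R=1−1/(4·9/50)=-0.3889>−1
Confirm numerically:
  x=-4.682: |R|=0.26380 <1
  x=-3.436: |R|=0.31090 <1
  x=-2.930: |R|=0.38472 <1
  x=-6.076: |R|=1.56920 >1
  x=-5.882: |R|=1.34563 >1
Stable set (-5.5556, 0).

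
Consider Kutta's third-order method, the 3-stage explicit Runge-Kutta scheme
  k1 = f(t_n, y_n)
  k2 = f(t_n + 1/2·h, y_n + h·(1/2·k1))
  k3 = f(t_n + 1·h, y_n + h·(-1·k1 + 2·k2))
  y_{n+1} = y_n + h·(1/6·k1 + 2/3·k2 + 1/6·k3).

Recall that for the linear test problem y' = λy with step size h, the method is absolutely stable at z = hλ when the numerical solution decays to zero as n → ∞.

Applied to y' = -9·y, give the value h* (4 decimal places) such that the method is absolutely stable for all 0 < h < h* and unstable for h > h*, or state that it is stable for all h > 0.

(-2.5127,0); λ=-9 ⇒ h* = 0.2792.

With y'=λy (z=hλ):
  order 3, 3-stage ⇒ R(z)=1+z+z^2/2+z^3/6
  (e.g. R(-1.79)=-0.14384, |R|=0.14384)

Find x<0 with |R(x)|<1.
x=-1.79: |R|=0.1438
|R(-2.82)|=1.5814 |R(-1.77)|=0.1278 |R(-0.65)|=0.5155
Bisect:
  x_lo=-3.1736 |R|=2.4651  x_hi=-0.3957 |R|=0.6723
  mid=-1.78465 |R|=0.13950 →hi
  mid=-2.47914 |R|=0.94560 →hi
  mid=-2.82639 |R|=1.59524 →lo
  mid=-2.65277 |R|=1.24551 →lo
  mid=-2.56595 |R|=1.08965 →lo
  mid=-2.52255 |R|=1.01619 →lo
  mid=-2.50085 |R|=0.98054 →hi
  mid=-2.51170 |R|=0.99828 →hi
  mid=-2.51712 |R|=1.00721 →lo
  mid=-2.51441 |R|=1.00274 →lo
  ...
  [-2.51288,-2.51271] ⇒ x*=-2.5127
So |R|<1 on (-2.5127, 0).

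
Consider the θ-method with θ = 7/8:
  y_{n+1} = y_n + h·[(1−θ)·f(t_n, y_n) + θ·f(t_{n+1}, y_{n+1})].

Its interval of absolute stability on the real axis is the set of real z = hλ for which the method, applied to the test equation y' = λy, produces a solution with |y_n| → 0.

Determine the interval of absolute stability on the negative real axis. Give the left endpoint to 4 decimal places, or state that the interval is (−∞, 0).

Set f=λy, z=hλ:
  y_{n+1} = y_n + z·[1/8·y_n + 7/8·y_{n+1}] ⇒ (1 − 7/8z)y_{n+1} = (1 + 1/8z)y_n
  R(z) = (1 + 1/8z)/(1 − 7/8z).

Solve |R(x)|<1 on ℝ⁻.
x=-0.49: |R|=0.6570
x=-2: |R|=0.2727
x=-10: |R|=0.0256
x=-100: |R|=0.1299
θ=7/8≥1/2 ⇒ |1+1/8x|<|1−7/8x| ∀x<0 ⇒ stable on all of ℝ⁻.

(−∞, 0) — no finite endpoint.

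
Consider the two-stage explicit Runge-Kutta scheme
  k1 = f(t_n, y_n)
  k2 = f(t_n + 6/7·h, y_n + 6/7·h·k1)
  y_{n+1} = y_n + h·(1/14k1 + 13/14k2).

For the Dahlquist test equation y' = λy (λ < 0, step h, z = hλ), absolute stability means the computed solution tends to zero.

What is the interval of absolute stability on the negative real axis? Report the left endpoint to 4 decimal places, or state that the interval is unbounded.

Set f=λy, z=hλ:
  k1=λy_n ⇒ h·k1=z·y_n;  k2=λ(1+6/7z)y_n ⇒ h·k2=z(1+6/7z)y_n
  y_{n+1}/y_n = 1 + 1/14z + 13/14z(1+6/7z) = 1 + z + 39/49z²
  ⇒ R(z) = 1 + z + 39/49z².

Need |R(x)|<1, x<0.
x=-0.39: |R|=0.7311
R=1: x+39/49x²=0 ⇒ x=−49/39=-1.2564; min R=1−1/(4·39/49)=0.6859>−1
Confirm numerically:
  x=-1.198: |R|=0.94431 <1
  x=-0.760: |R|=0.69972 <1
  x=-0.734: |R|=0.69481 <1
  x=-0.574: |R|=0.68824 <1
  x=-1.737: |R|=1.66442 >1
  x=-1.658: |R|=1.52995 >1
  x=-1.386: |R|=1.14296 >1
So |R|<1 on (-1.2564, 0).

z∈(-1.2564,0).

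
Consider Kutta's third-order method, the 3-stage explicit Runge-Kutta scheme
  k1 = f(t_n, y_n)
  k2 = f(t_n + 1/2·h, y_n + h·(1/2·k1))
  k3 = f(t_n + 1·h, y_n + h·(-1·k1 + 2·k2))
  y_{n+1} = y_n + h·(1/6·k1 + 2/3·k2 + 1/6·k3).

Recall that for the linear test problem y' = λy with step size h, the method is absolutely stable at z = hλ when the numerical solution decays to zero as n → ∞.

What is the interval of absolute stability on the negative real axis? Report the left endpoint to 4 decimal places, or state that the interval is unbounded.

z∈(-2.5127,0).

On y'=λy, z=hλ:
  order 3, 3-stage ⇒ R(z)=1+z+z^2/2+z^3/6
  (e.g. R(-0.79)=0.43988, |R|=0.43988)

Need |R(x)|<1, x<0.
x=-0.79: |R|=0.4399
|R(-2.37)|=0.7802 |R(-2.29)|=0.6694 |R(-1.91)|=0.2473
Bisect:
  x_lo=-2.8667 |R|=1.6841  x_hi=-0.1168 |R|=0.8898
  mid=-1.49173 |R|=0.06765 →hi
  mid=-2.17921 |R|=0.52956 →hi
  mid=-2.52295 |R|=1.01685 →lo
  mid=-2.35108 |R|=0.75325 →hi
  mid=-2.43701 |R|=0.87974 →hi
  mid=-2.47998 |R|=0.94693 →hi
  mid=-2.50146 |R|=0.98154 →hi
  mid=-2.51220 |R|=0.99911 →hi
  mid=-2.51757 |R|=1.00796 →lo
  mid=-2.51489 |R|=1.00353 →lo
  ...
  [-2.51288,-2.51271] ⇒ x*=-2.5127
Interval (-2.5127, 0).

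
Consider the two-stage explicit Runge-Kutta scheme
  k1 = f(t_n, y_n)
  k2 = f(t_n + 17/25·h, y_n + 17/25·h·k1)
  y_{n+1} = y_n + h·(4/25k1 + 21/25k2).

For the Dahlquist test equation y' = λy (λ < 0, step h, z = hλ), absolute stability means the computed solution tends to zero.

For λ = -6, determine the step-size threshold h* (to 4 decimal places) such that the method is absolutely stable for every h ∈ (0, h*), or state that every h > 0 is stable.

(-1.7507,0); λ=-6 ⇒ h* = (625/357)/6 = 0.2918.

On y'=λy, z=hλ:
  k1=λy_n ⇒ h·k1=z·y_n;  k2=λ(1+17/25z)y_n ⇒ h·k2=z(1+17/25z)y_n
  y_{n+1}/y_n = 1 + 4/25z + 21/25z(1+17/25z) = 1 + z + 357/625z²
  ⇒ R(z) = 1 + z + 357/625z².

Need |R(x)|<1, x<0.
x=-1.65: |R|=0.9051
R=1: x+357/625x²=0 ⇒ x=−625/357=-1.7507; min R=1−1/(4·357/625)=0.5623>−1
Confirm numerically:
  x=-0.895: |R|=0.56255 <1
  x=-0.812: |R|=0.56462 <1
  x=-0.701: |R|=0.57969 <1
  x=-2.307: |R|=1.73307 >1
  x=-2.058: |R|=1.36124 >1
Interval (-1.7507, 0).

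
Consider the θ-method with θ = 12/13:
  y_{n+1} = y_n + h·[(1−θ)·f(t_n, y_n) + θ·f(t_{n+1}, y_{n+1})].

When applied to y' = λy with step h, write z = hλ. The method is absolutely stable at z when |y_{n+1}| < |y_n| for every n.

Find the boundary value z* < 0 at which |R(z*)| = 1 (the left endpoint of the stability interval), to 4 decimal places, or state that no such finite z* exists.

With y'=λy (z=hλ):
  y_{n+1} = y_n + z·[1/13·y_n + 12/13·y_{n+1}] ⇒ (1 − 12/13z)y_{n+1} = (1 + 1/13z)y_n
  so R(z) = (1 + 1/13z)/(1 − 12/13z).

Need |R(x)|<1, x<0.
x=-0.52: |R|=0.6486
x=-2: |R|=0.2973
x=-10: |R|=0.0226
x=-100: |R|=0.0717
θ=12/13≥1/2 ⇒ |1+1/13x|<|1−12/13x| ∀x<0 ⇒ interval (−∞,0).

unbounded; (−∞, 0).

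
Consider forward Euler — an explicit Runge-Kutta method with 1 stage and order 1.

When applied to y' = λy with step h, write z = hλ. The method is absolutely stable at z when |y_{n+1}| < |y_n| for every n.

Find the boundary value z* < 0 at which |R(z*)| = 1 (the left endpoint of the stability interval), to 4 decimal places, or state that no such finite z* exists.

On y'=λy, z=hλ:
  order 1, 1-stage ⇒ R(z)=1+z
  (e.g. R(-0.52)=0.48000, |R|=0.48000)

Solve |R(x)|<1 on ℝ⁻.
x=-0.52: |R|=0.4800
|R(-1.89)|=0.8900 |R(-1.67)|=0.6700 |R(-1.55)|=0.5500
Bisect:
  x_lo=-2.4706 |R|=1.4706  x_hi=-0.3876 |R|=0.6124
  mid=-1.42910 |R|=0.42910 →hi
  mid=-1.94984 |R|=0.94984 →hi
  mid=-2.21022 |R|=1.21022 →lo
  mid=-2.08003 |R|=1.08003 →lo
  mid=-2.01494 |R|=1.01494 →lo
  mid=-1.98239 |R|=0.98239 →hi
  mid=-1.99866 |R|=0.99866 →hi
  mid=-2.00680 |R|=1.00680 →lo
  ...
  [-2.00006,-1.99993] ⇒ x*=-2.0000
So |R|<1 on (-2.0000, 0).

left endpoint -2.0000.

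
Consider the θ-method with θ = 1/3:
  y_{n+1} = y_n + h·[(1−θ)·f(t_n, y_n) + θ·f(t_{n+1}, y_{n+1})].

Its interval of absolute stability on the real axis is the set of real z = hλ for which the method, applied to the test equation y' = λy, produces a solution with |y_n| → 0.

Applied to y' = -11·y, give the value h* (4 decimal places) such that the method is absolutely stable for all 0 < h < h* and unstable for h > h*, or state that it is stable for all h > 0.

(-6.0000,0); λ=-11 ⇒ h* = (6)/11 = 0.5455.

On y'=λy, z=hλ:
  y_{n+1} = y_n + z·[2/3·y_n + 1/3·y_{n+1}] ⇒ (1 − 1/3z)y_{n+1} = (1 + 2/3z)y_n
  ⇒ R(z) = (1 + 2/3z)/(1 − 1/3z).

Need |R(x)|<1, x<0.
x=-0.93: |R|=0.2901
R=−1: 1+2/3x = −1+1/3x ⇒ -1/3x=2 ⇒ x=2/(-1/3)=-6.0000
Confirm numerically:
  x=-5.647: |R|=0.95918 <1
  x=-5.287: |R|=0.91396 <1
  x=-3.922: |R|=0.69980 <1
  x=-6.226: |R|=1.02450 >1
  x=-6.040: |R|=1.00442 >1
So |R|<1 on (-6.0000, 0).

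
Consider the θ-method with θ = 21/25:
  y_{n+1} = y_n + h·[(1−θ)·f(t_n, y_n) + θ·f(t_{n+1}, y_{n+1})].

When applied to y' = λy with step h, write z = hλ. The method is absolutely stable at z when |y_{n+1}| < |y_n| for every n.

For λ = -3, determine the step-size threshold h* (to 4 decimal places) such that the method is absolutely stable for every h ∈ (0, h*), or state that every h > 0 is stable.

unbounded; (−∞, 0). Any h>0 works for λ=-3.

On y'=λy, z=hλ:
  y_{n+1} = y_n + z·[4/25·y_n + 21/25·y_{n+1}] ⇒ (1 − 21/25z)y_{n+1} = (1 + 4/25z)y_n
  so R(z) = (1 + 4/25z)/(1 − 21/25z).

Need |R(x)|<1, x<0.
x=-1.22: |R|=0.3975
x=-2: |R|=0.2537
x=-10: |R|=0.0638
x=-100: |R|=0.1765
θ=21/25≥1/2 ⇒ |1+4/25x|<|1−21/25x| ∀x<0 ⇒ stable on all of ℝ⁻.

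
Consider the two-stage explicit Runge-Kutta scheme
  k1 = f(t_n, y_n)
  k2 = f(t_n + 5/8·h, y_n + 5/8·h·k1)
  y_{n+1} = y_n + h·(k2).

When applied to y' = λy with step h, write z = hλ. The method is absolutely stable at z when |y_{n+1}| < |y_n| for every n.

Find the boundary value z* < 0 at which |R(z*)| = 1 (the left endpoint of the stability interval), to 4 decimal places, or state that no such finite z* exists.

Test eqn y'=λy, z=hλ:
  k1=λy_n ⇒ h·k1=z·y_n;  k2=λ(1+5/8z)y_n ⇒ h·k2=z(1+5/8z)y_n
  y_{n+1}/y_n = 1 + z(1+5/8z) = 1 + z + 5/8z²
  Hence R(z) = 1 + z + 5/8z².

Need |R(x)|<1, x<0.
x=-1.31: |R|=0.7626
R=1: x+5/8x²=0 ⇒ x=−8/5=-1.6000; min R=1−1/(4·5/8)=0.6000>−1
Confirm numerically:
  x=-1.521: |R|=0.92490 <1
  x=-1.507: |R|=0.91241 <1
  x=-1.487: |R|=0.89498 <1
  x=-0.654: |R|=0.61332 <1
  x=-2.012: |R|=1.51809 >1
  x=-1.961: |R|=1.44245 >1
Interval (-1.6000, 0).

z* = -1.6000.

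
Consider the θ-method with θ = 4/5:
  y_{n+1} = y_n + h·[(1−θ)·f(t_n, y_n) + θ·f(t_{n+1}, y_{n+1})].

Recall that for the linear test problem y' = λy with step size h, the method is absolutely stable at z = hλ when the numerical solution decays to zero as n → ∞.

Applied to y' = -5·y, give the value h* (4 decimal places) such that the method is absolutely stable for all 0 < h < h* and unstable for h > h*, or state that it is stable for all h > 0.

(−∞, 0) — no finite endpoint. Any h>0 works for λ=-5.

With y'=λy (z=hλ):
  y_{n+1} = y_n + z·[1/5·y_n + 4/5·y_{n+1}] ⇒ (1 − 4/5z)y_{n+1} = (1 + 1/5z)y_n
  ⇒ R(z) = (1 + 1/5z)/(1 − 4/5z).

Need |R(x)|<1, x<0.
x=-1.63: |R|=0.2925
x=-2: |R|=0.2308
x=-10: |R|=0.1111
x=-100: |R|=0.2346
θ=4/5≥1/2 ⇒ |1+1/5x|<|1−4/5x| ∀x<0 ⇒ unbounded interval.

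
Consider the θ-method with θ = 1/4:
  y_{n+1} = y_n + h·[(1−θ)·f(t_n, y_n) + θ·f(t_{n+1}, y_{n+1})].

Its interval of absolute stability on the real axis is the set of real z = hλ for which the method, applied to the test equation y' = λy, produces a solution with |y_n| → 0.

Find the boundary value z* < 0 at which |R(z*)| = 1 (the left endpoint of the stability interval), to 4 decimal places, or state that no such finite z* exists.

left endpoint -4.0000.

On y'=λy, z=hλ:
  y_{n+1} = y_n + z·[3/4·y_n + 1/4·y_{n+1}] ⇒ (1 − 1/4z)y_{n+1} = (1 + 3/4z)y_n
  so R(z) = (1 + 3/4z)/(1 − 1/4z).

Solve |R(x)|<1 on ℝ⁻.
x=-0.67: |R|=0.4261
R=−1: 1+3/4x = −1+1/4x ⇒ -1/2x=2 ⇒ x=2/(-1/2)=-4.0000
Confirm numerically:
  x=-3.749: |R|=0.93522 <1
  x=-3.639: |R|=0.90549 <1
  x=-2.444: |R|=0.51707 <1
  x=-2.367: |R|=0.48704 <1
  x=-4.349: |R|=1.08360 >1
  x=-4.281: |R|=1.06787 >1
  x=-4.133: |R|=1.03271 >1
Interval (-4.0000, 0).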